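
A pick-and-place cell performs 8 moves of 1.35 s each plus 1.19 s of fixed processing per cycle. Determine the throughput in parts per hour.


T_cycle = 8*1.35 + 1.19 = 11.9900 s
rate = 3600/T = 300.2502

300.2502 parts/hour


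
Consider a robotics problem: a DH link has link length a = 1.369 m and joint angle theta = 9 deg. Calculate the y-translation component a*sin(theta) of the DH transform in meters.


a*sin(theta) = 1.369*sin(9 deg) = 0.2142

0.2142 m


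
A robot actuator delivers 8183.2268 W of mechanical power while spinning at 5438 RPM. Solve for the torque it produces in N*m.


omega = 5438 * 2*pi/60 = 569.466028 rad/s
tau = P / omega = 8183.2268 / 569.466028 = 14.3700

14.3700 N*m


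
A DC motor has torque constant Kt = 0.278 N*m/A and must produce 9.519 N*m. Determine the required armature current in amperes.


I = tau / Kt = 9.519/0.278 = 34.2410

34.2410 A


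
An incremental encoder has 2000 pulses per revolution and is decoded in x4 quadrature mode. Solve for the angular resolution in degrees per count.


resolution = 360 / (PPR * 4) = 360 / 8000 = 0.0450

0.0450 degrees


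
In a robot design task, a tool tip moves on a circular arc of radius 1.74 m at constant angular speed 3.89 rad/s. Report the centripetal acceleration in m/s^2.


a_c = omega^2 * r = 3.89^2 * 1.74 = 26.3299

26.3299 m/s^2


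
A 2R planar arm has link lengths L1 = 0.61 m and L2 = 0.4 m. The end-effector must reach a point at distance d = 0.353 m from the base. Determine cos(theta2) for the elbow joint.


cos(th2) = (d^2 - L1^2 - L2^2)/(2*L1*L2) = (0.353^2 - 0.61^2 - 0.4^2)/(2*0.61*0.4) = -0.8350

-0.8350


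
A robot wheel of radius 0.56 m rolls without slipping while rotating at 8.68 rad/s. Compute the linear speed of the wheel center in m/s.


v = omega * r = 8.68 * 0.56 = 4.8608

4.8608 m/s


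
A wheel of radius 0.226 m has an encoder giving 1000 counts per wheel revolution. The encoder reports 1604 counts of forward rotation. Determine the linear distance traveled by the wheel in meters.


revs = 1604/1000 = 1.604000
d = revs * 2*pi*r = 1.604000 * 2*pi*0.226 = 2.2777

2.2777 m


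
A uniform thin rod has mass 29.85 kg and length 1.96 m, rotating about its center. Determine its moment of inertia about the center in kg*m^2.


I = (1/12)*m*L^2 = (1/12)*29.85*1.96^2 = 9.5560

9.5560 kg*m^2


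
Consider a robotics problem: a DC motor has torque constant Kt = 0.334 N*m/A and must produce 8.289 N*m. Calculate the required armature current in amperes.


I = tau / Kt = 8.289/0.334 = 24.8174

24.8174 A


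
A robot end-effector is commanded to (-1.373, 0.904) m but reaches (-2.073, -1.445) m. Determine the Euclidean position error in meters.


dx = -2.073 - (-1.373) = -0.7000, dy = -1.445 - (0.904) = -2.3490
err = sqrt(0.490000 + 5.517801) = 2.4511

2.4511 m


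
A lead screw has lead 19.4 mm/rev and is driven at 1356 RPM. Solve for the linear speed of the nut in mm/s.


v = lead * (RPM/60) = 19.4*1356/60 = 438.4400

438.4400 mm/s


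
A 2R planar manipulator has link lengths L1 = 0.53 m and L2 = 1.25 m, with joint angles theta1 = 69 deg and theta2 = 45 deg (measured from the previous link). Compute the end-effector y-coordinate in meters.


y = L1*sin(th1) + L2*sin(th1+th2) = 0.53*sin(69 deg) + 1.25*sin(114 deg) = 1.6367

1.6367 m


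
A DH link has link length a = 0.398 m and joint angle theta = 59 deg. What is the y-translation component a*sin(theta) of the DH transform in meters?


a*sin(theta) = 0.398*sin(59 deg) = 0.3412

0.3412 m


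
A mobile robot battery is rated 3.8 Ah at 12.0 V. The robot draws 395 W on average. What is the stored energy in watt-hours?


E = capacity * V = 3.8*12.0 = 45.6000

45.6000 Wh


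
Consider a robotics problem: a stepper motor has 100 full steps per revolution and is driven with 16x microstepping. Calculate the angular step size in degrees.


step = 360/(100*16) = 360/1600 = 0.2250

0.2250 degrees


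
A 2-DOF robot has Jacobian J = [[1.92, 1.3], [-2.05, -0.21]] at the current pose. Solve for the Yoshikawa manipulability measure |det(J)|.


det(J) = 1.92*-0.21 - (1.3)*(-2.05) = 2.2618
|det(J)| = 2.2618

2.2618


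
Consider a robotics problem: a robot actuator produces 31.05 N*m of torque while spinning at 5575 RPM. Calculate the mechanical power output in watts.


omega = 5575 * 2*pi/60 = 583.812635 rad/s
P = tau * omega = 31.05 * 583.812635 = 18127.3823

18127.3823 W


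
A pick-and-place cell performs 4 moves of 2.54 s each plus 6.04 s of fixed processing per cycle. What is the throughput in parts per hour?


T_cycle = 4*2.54 + 6.04 = 16.2000 s
rate = 3600/T = 222.2222

222.2222 parts/hour


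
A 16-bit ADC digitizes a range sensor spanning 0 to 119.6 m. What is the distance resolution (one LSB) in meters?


res = range / 2^n = 119.6/2^16 = 119.6/65536 = 0.0018

0.0018 m


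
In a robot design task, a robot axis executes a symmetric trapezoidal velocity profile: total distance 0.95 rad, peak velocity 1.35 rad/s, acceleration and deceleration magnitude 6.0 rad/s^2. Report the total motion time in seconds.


t_acc = v/a = 1.35/6.0 = 0.225000 s
d_acc = v^2/(2a) = 0.151875 rad (each ramp)
d_cruise = 0.95 - 2*0.151875 = 0.646250 rad
t_cruise = 0.646250/1.35 = 0.478704 s
t_total = 2*0.225000 + 0.478704 = 0.9287

0.9287 s


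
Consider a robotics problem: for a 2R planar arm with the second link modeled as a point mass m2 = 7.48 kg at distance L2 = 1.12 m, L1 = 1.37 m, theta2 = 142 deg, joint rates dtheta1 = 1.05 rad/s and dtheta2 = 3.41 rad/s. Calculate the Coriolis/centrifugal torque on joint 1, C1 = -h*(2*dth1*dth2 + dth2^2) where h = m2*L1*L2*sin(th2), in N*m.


h = m2*L1*L2*sin(th2) = 7.48*1.37*1.12*sin(142 deg) = 7.066139
C1 = -h*(2*1.05*3.41 + 3.41^2) = -7.066139*18.7891 = -132.7664

-132.7664 N*m


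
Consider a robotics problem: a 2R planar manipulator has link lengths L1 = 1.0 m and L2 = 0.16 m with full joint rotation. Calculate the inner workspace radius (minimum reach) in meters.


r_min = |L1 - L2| = |1.0 - 0.16| = 0.8400

0.8400 m


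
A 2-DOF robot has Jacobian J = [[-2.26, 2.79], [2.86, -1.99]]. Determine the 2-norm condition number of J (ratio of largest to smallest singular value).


JJ^T eigenvalues: trace(JJ^T) = 25.0314, det(JJ^T) = det(J)^2 = 12.12432400
s_max^2 = (25.0314 + sqrt(578.07368996))/2 = 24.53728153
s_min^2 = (25.0314 - sqrt(578.07368996))/2 = 0.49411847
kappa = s_max/s_min = sqrt(24.53728153/0.49411847) = 7.0469

7.0469


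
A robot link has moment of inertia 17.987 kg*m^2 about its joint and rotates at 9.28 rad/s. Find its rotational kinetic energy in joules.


KE = (1/2)*I*omega^2 = 0.5*17.987*9.28^2 = 774.5058

774.5058 J


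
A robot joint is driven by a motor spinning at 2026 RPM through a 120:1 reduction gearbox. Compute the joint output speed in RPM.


omega_joint = omega_motor / N = 2026 / 120 = 16.8833

16.8833 RPM


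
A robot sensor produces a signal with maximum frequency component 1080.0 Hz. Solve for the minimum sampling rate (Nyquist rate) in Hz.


f_s,min = 2*f_max = 2*1080.0 = 2160.0000

2160.0000 Hz


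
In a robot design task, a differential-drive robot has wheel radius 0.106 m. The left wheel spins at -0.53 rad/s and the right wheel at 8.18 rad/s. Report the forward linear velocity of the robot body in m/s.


v = r*(wR + wL)/2 = 0.106*(8.18 + -0.53)/2 = 0.4054

0.4054 m/s


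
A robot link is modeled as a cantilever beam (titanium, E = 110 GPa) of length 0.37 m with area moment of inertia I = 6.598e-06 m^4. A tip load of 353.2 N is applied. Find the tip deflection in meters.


delta = F*L^3/(3*E*I) = 353.2*0.37^3/(3*1.100e+11*6.598e-06)
      = 17.8906396/2177340 = 8.2167e-06

8.2167e-06 m


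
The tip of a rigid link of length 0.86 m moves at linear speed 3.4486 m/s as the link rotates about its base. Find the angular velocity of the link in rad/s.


omega = v / L = 3.4486 / 0.86 = 4.0100

4.0100 rad/s


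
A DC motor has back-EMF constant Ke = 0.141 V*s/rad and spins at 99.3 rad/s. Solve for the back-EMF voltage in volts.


V_emf = Ke * omega = 0.141*99.3 = 14.0013

14.0013 V


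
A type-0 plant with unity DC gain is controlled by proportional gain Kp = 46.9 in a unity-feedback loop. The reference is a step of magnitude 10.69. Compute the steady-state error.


e_ss = R/(1 + Kp) = 10.69/(1 + 46.9) = 10.69/47.9000 = 0.2232

0.2232


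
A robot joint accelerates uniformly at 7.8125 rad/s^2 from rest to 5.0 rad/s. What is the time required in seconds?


t = delta_omega / alpha = 5.0 / 7.8125 = 0.6400

0.6400 s


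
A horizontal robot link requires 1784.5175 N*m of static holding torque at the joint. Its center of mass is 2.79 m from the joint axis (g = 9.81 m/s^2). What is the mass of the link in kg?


m = tau / (g*L) = 1784.5175 / (9.81 * 2.79) = 65.2000

65.2000 kg


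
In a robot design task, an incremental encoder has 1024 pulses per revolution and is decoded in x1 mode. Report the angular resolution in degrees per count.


resolution = 360 / (PPR * 1) = 360 / 1024 = 0.3516

0.3516 degrees


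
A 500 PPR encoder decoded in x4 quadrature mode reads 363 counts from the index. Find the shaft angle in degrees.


angle = counts * 360 / (PPR*4) = 363 * 360 / 2000 = 65.3400

65.3400 degrees


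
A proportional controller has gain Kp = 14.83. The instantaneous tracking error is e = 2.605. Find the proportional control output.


u_P = Kp * e = 14.83 * 2.605 = 38.6322

38.6322


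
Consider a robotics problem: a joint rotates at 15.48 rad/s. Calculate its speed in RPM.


RPM = 15.48 * 60/(2*pi) = 147.8231

147.8231 RPM


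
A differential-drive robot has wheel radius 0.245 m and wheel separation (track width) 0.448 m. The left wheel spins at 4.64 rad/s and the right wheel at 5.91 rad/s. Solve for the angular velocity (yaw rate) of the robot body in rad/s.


omega = r*(wR - wL)/L = 0.245*(5.91 - (4.64))/0.448 = 0.6945

0.6945 rad/s


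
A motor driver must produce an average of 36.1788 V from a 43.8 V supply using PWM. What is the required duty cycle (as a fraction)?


D = V_avg/V_supply = 36.1788/43.8 = 0.8260

0.8260


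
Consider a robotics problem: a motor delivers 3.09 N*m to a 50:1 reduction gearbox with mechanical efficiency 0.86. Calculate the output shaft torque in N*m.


tau_out = tau_in * N * eta = 3.09 * 50 * 0.86 = 132.8700

132.8700 N*m


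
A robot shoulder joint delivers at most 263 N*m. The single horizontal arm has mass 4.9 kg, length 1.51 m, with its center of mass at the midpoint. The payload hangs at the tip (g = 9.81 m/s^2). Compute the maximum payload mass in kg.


tau_arm = m_arm*g*(L/2) = 4.9*9.81*1.51/2 = 36.2921 N*m
tau_payload = tau_max - tau_arm = 263 - 36.2921 = 226.7079
m_payload = tau_payload / (g*L) = 226.7079 / (9.81*1.51) = 15.3046

15.3046 kg


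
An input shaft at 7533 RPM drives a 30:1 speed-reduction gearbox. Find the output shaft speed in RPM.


omega_out = omega_in / N = 7533 / 30 = 251.1000

251.1000 RPM


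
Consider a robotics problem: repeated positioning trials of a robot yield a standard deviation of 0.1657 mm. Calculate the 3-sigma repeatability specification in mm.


repeatability = 3*sigma = 3*0.1657 = 0.4971

0.4971 mm


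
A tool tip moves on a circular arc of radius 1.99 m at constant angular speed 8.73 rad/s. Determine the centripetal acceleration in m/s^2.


a_c = omega^2 * r = 8.73^2 * 1.99 = 151.6637

151.6637 m/s^2


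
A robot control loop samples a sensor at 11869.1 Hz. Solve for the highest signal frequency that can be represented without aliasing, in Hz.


f_max = f_s/2 = 11869.1/2 = 5934.5500

5934.5500 Hz


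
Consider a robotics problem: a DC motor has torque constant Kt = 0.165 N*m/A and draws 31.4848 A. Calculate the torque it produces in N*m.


tau = Kt * I = 0.165*31.4848 = 5.1950

5.1950 N*m


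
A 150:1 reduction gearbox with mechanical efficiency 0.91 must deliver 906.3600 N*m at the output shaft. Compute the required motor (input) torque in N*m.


tau_in = tau_out / (N * eta) = 906.3600 / (150 * 0.91) = 6.6400

6.6400 N*m


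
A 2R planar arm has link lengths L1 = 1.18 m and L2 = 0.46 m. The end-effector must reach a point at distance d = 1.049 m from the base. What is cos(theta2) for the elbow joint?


cos(th2) = (d^2 - L1^2 - L2^2)/(2*L1*L2) = (1.049^2 - 1.18^2 - 0.46^2)/(2*1.18*0.46) = -0.4639

-0.4639


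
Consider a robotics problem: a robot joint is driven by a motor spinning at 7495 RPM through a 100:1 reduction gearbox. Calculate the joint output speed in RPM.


omega_joint = omega_motor / N = 7495 / 100 = 74.9500

74.9500 RPM


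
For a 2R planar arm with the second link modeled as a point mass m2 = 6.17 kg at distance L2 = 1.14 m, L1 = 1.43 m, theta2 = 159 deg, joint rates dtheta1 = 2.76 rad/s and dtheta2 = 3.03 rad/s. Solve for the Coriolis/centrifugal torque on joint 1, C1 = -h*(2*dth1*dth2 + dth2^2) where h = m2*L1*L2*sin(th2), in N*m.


h = m2*L1*L2*sin(th2) = 6.17*1.43*1.14*sin(159 deg) = 3.604585
C1 = -h*(2*2.76*3.03 + 3.03^2) = -3.604585*25.9065 = -93.3822

-93.3822 N*m


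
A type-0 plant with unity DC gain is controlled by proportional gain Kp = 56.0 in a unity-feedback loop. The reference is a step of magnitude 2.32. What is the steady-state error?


e_ss = R/(1 + Kp) = 2.32/(1 + 56.0) = 2.32/57.0000 = 0.0407

0.0407


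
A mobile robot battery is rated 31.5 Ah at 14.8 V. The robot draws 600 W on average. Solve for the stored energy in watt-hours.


E = capacity * V = 31.5*14.8 = 466.2000

466.2000 Wh


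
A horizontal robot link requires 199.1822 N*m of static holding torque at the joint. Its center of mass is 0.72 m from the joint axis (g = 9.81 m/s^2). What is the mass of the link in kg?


m = tau / (g*L) = 199.1822 / (9.81 * 0.72) = 28.2000

28.2000 kg


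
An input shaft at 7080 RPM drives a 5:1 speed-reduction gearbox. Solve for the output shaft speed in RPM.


omega_out = omega_in / N = 7080 / 5 = 1416.0000

1416.0000 RPM


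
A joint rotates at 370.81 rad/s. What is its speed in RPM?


RPM = 370.81 * 60/(2*pi) = 3540.9747

3540.9747 RPM


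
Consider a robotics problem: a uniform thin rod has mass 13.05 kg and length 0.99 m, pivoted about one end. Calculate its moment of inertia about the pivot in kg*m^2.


I = (1/3)*m*L^2 = (1/3)*13.05*0.99^2 = 4.2634

4.2634 kg*m^2


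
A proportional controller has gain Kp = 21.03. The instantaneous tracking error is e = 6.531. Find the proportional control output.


u_P = Kp * e = 21.03 * 6.531 = 137.3469

137.3469


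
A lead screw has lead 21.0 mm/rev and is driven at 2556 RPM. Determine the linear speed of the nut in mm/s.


v = lead * (RPM/60) = 21.0*2556/60 = 894.6000

894.6000 mm/s


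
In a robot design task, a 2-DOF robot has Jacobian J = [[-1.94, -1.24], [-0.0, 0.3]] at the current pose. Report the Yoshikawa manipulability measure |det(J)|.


det(J) = -1.94*0.3 - (-1.24)*(-0.0) = -0.5820
|det(J)| = 0.5820

0.5820


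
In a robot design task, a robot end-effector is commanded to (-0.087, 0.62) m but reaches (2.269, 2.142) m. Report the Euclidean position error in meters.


dx = 2.269 - (-0.087) = 2.3560, dy = 2.142 - (0.62) = 1.5220
err = sqrt(5.550736 + 2.316484) = 2.8049

2.8049 m


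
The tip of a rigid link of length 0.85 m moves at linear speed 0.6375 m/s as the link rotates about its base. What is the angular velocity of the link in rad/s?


omega = v / L = 0.6375 / 0.85 = 0.7500

0.7500 rad/s


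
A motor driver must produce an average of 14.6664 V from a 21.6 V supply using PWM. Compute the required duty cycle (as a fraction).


D = V_avg/V_supply = 14.6664/21.6 = 0.6790

0.6790


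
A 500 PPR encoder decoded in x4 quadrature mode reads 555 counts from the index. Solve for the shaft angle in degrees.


angle = counts * 360 / (PPR*4) = 555 * 360 / 2000 = 99.9000

99.9000 degrees


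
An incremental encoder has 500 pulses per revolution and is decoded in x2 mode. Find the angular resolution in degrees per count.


resolution = 360 / (PPR * 2) = 360 / 1000 = 0.3600

0.3600 degrees


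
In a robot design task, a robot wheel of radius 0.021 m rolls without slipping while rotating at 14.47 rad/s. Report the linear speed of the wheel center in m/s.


v = omega * r = 14.47 * 0.021 = 0.3039

0.3039 m/s


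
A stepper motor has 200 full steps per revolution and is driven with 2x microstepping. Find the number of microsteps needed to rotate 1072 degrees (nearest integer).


step_size = 360/(200*2) = 360/400 = 0.900000 deg
n = 1072/(360/400) = 1072*400/360 = 1191.1111 -> 1191

1191 steps


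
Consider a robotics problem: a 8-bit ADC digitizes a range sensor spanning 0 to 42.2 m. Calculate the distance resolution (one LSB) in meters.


res = range / 2^n = 42.2/2^8 = 42.2/256 = 0.1648

0.1648 m


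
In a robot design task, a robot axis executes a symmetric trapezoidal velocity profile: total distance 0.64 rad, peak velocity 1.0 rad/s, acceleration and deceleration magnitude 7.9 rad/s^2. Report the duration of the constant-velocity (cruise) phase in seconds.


t_acc = v/a = 0.126582 s, d_acc = v^2/(2a) = 0.063291 rad each
d_cruise = 0.64 - 2*0.063291 = 0.513418 rad
t_cruise = d_cruise/v = 0.513418/1.0 = 0.5134

0.5134 s


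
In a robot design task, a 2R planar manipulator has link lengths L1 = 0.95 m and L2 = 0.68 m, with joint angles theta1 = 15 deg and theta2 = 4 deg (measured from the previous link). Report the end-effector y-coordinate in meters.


y = L1*sin(th1) + L2*sin(th1+th2) = 0.95*sin(15 deg) + 0.68*sin(19 deg) = 0.4673

0.4673 m


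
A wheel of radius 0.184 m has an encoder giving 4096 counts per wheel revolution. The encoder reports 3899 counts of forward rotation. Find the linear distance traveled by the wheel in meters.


revs = 3899/4096 = 0.951904
d = revs * 2*pi*r = 0.951904 * 2*pi*0.184 = 1.1005

1.1005 m


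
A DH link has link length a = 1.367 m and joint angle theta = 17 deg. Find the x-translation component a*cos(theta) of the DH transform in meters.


a*cos(theta) = 1.367*cos(17 deg) = 1.3073

1.3073 m


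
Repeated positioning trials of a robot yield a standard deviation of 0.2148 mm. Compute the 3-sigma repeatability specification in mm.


repeatability = 3*sigma = 3*0.2148 = 0.6444

0.6444 mm


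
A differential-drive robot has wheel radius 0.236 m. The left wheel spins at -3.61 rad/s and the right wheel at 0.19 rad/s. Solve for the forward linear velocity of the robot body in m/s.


v = r*(wR + wL)/2 = 0.236*(0.19 + -3.61)/2 = -0.4036

-0.4036 m/s


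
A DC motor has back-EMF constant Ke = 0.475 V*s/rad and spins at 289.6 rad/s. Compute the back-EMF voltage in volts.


V_emf = Ke * omega = 0.475*289.6 = 137.5600

137.5600 V


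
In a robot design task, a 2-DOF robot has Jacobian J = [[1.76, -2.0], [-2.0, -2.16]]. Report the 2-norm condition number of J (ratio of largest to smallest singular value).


JJ^T eigenvalues: trace(JJ^T) = 15.7632, det(JJ^T) = det(J)^2 = 60.86496256
s_max^2 = (15.7632 + sqrt(5.01862400))/2 = 9.00171428
s_min^2 = (15.7632 - sqrt(5.01862400))/2 = 6.76148572
kappa = s_max/s_min = sqrt(9.00171428/6.76148572) = 1.1538

1.1538


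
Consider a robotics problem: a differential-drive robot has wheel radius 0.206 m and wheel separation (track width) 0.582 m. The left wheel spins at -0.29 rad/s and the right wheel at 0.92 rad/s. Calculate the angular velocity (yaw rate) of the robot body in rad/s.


omega = r*(wR - wL)/L = 0.206*(0.92 - (-0.29))/0.582 = 0.4283

0.4283 rad/s


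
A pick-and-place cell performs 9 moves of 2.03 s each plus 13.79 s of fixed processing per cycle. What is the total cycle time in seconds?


T = 9*2.03 + 13.79 = 32.0600

32.0600 s


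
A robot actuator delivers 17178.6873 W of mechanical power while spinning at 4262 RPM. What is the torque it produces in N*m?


omega = 4262 * 2*pi/60 = 446.315596 rad/s
tau = P / omega = 17178.6873 / 446.315596 = 38.4900

38.4900 N*m


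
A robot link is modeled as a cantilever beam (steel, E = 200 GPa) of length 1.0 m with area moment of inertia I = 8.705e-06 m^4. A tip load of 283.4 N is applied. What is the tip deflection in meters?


delta = F*L^3/(3*E*I) = 283.4*1.0^3/(3*2.000e+11*8.705e-06)
      = 283.4/5223000 = 5.4260e-05

5.4260e-05 m


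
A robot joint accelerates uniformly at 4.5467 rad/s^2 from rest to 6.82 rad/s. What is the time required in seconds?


t = delta_omega / alpha = 6.82 / 4.5467 = 1.5000

1.5000 s


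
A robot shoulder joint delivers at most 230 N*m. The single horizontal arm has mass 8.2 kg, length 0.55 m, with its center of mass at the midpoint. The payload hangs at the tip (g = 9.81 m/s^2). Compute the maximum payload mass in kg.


tau_arm = m_arm*g*(L/2) = 8.2*9.81*0.55/2 = 22.1215 N*m
tau_payload = tau_max - tau_arm = 230 - 22.1215 = 207.8785
m_payload = tau_payload / (g*L) = 207.8785 / (9.81*0.55) = 38.5281

38.5281 kg


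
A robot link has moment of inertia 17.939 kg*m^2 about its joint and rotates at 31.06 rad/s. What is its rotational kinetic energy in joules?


KE = (1/2)*I*omega^2 = 0.5*17.939*31.06^2 = 8653.0883

8653.0883 J


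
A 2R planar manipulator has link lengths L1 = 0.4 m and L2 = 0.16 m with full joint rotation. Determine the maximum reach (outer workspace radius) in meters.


r_max = L1 + L2 = 0.4 + 0.16 = 0.5600

0.5600 m


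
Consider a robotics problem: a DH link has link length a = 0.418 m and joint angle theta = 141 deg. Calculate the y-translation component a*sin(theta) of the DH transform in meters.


a*sin(theta) = 0.418*sin(141 deg) = 0.2631

0.2631 m


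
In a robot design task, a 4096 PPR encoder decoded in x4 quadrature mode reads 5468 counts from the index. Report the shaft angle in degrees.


angle = counts * 360 / (PPR*4) = 5468 * 360 / 16384 = 120.1465

120.1465 degrees


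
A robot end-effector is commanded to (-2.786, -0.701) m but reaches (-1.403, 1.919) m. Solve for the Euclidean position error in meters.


dx = -1.403 - (-2.786) = 1.3830, dy = 1.919 - (-0.701) = 2.6200
err = sqrt(1.912689 + 6.864400) = 2.9626

2.9626 m


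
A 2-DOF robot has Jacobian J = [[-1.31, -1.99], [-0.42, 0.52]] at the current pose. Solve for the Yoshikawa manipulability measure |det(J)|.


det(J) = -1.31*0.52 - (-1.99)*(-0.42) = -1.5170
|det(J)| = 1.5170

1.5170


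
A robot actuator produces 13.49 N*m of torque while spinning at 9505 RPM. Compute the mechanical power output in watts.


omega = 9505 * 2*pi/60 = 995.361272 rad/s
P = tau * omega = 13.49 * 995.361272 = 13427.4236

13427.4236 W


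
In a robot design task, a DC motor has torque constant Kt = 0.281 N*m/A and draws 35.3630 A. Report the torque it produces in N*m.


tau = Kt * I = 0.281*35.3630 = 9.9370

9.9370 N*m


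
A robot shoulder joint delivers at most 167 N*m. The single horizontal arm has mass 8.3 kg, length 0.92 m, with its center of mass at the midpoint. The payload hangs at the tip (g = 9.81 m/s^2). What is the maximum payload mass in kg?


tau_arm = m_arm*g*(L/2) = 8.3*9.81*0.92/2 = 37.4546 N*m
tau_payload = tau_max - tau_arm = 167 - 37.4546 = 129.5454
m_payload = tau_payload / (g*L) = 129.5454 / (9.81*0.92) = 14.3537

14.3537 kg


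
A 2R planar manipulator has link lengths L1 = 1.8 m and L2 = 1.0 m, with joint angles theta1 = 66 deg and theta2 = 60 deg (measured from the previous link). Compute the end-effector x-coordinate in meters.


x = L1*cos(th1) + L2*cos(th1+th2) = 1.8*cos(66 deg) + 1.0*cos(126 deg) = 0.1443

0.1443 m


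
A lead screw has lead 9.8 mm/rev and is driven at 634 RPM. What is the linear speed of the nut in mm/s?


v = lead * (RPM/60) = 9.8*634/60 = 103.5533

103.5533 mm/s


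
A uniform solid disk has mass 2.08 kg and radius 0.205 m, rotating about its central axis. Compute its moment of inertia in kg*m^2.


I = (1/2)*m*R^2 = 0.5*2.08*0.205^2 = 0.0437

0.0437 kg*m^2


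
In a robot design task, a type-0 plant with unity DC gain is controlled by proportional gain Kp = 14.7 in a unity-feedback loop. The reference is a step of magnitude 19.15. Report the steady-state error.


e_ss = R/(1 + Kp) = 19.15/(1 + 14.7) = 19.15/15.7000 = 1.2197

1.2197


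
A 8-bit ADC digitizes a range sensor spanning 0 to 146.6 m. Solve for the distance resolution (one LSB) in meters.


res = range / 2^n = 146.6/2^8 = 146.6/256 = 0.5727

0.5727 m


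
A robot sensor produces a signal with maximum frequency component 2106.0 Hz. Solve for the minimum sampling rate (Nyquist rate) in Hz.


f_s,min = 2*f_max = 2*2106.0 = 4212.0000

4212.0000 Hz


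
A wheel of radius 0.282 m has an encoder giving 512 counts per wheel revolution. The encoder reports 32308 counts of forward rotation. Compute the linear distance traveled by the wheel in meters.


revs = 32308/512 = 63.101562
d = revs * 2*pi*r = 63.101562 * 2*pi*0.282 = 111.8070

111.8070 m


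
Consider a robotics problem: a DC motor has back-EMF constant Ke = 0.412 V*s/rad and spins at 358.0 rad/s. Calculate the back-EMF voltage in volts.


V_emf = Ke * omega = 0.412*358.0 = 147.4960

147.4960 V


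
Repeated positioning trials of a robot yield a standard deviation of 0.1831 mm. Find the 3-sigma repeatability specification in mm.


repeatability = 3*sigma = 3*0.1831 = 0.5493

0.5493 mm


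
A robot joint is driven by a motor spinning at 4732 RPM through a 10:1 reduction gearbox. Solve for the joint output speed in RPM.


omega_joint = omega_motor / N = 4732 / 10 = 473.2000

473.2000 RPM


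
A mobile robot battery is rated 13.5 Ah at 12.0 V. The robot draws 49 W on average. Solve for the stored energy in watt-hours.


E = capacity * V = 13.5*12.0 = 162.0000

162.0000 Wh


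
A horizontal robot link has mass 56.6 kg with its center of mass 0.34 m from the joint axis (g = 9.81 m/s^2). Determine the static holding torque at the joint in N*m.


tau = m*g*L = 56.6 * 9.81 * 0.34 = 188.7836

188.7836 N*m


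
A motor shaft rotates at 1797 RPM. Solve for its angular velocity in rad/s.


omega = 1797 * 2*pi/60 = 188.1814

188.1814 rad/s


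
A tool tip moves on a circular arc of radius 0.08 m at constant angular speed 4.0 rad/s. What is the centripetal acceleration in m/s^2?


a_c = omega^2 * r = 4.0^2 * 0.08 = 1.2800

1.2800 m/s^2


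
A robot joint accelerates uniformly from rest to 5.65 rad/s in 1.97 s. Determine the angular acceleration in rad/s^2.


alpha = delta_omega / t = 5.65 / 1.97 = 2.8680

2.8680 rad/s^2


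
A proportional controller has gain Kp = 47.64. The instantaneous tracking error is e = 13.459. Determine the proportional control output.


u_P = Kp * e = 47.64 * 13.459 = 641.1868

641.1868


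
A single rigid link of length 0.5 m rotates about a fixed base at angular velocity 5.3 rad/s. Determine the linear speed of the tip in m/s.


v = L*omega = 0.5 * 5.3 = 2.6500

2.6500 m/s


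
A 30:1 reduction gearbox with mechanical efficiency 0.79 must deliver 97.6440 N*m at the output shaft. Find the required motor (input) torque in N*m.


tau_in = tau_out / (N * eta) = 97.6440 / (30 * 0.79) = 4.1200

4.1200 N*m


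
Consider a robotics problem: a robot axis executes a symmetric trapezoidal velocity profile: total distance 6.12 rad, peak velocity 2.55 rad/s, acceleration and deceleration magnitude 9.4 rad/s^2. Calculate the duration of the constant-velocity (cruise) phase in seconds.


t_acc = v/a = 0.271277 s, d_acc = v^2/(2a) = 0.345878 rad each
d_cruise = 6.12 - 2*0.345878 = 5.428244 rad
t_cruise = d_cruise/v = 5.428244/2.55 = 2.1287

2.1287 s


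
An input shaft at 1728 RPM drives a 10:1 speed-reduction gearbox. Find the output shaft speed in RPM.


omega_out = omega_in / N = 1728 / 10 = 172.8000

172.8000 RPM


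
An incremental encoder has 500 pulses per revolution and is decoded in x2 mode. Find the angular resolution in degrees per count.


resolution = 360 / (PPR * 2) = 360 / 1000 = 0.3600

0.3600 degrees


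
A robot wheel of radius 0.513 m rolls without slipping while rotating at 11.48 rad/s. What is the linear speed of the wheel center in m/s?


v = omega * r = 11.48 * 0.513 = 5.8892

5.8892 m/s


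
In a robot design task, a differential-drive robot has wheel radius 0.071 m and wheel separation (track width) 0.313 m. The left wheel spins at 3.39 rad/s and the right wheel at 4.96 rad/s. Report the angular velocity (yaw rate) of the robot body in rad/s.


omega = r*(wR - wL)/L = 0.071*(4.96 - (3.39))/0.313 = 0.3561

0.3561 rad/s


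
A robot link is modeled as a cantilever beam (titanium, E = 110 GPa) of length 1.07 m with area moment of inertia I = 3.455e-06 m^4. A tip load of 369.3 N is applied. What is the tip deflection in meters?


delta = F*L^3/(3*E*I) = 369.3*1.07^3/(3*1.100e+11*3.455e-06)
      = 452.4083799/1140150 = 3.9680e-04

3.9680e-04 m


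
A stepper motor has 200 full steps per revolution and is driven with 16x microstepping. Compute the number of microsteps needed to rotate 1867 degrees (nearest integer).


step_size = 360/(200*16) = 360/3200 = 0.112500 deg
n = 1867/(360/3200) = 1867*3200/360 = 16595.5556 -> 16596

16596 steps


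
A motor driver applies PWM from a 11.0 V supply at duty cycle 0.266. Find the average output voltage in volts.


V_avg = V_supply * D = 11.0*0.266 = 2.9260

2.9260 V


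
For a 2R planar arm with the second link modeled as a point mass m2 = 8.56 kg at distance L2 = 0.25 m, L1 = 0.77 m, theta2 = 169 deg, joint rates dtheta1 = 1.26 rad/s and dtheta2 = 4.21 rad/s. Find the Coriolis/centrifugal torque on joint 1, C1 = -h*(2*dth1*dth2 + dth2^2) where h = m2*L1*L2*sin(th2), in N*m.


h = m2*L1*L2*sin(th2) = 8.56*0.77*0.25*sin(169 deg) = 0.314415
C1 = -h*(2*1.26*4.21 + 4.21^2) = -0.314415*28.3333 = -8.9084

-8.9084 N*m


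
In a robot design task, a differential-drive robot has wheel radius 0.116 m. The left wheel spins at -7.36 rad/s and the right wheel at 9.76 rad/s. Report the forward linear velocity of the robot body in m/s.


v = r*(wR + wL)/2 = 0.116*(9.76 + -7.36)/2 = 0.1392

0.1392 m/s


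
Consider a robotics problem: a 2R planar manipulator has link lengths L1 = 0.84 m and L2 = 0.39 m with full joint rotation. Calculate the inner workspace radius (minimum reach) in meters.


r_min = |L1 - L2| = |0.84 - 0.39| = 0.4500

0.4500 m


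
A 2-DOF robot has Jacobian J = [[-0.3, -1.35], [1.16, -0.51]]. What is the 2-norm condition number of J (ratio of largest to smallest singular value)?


JJ^T eigenvalues: trace(JJ^T) = 3.5182, det(JJ^T) = det(J)^2 = 2.95496100
s_max^2 = (3.5182 + sqrt(0.55788724))/2 = 2.13255925
s_min^2 = (3.5182 - sqrt(0.55788724))/2 = 1.38564075
kappa = s_max/s_min = sqrt(2.13255925/1.38564075) = 1.2406

1.2406


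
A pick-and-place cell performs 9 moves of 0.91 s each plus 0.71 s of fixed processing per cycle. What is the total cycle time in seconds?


T = 9*0.91 + 0.71 = 8.9000

8.9000 s


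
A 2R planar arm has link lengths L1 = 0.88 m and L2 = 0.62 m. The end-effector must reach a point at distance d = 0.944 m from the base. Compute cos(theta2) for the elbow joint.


cos(th2) = (d^2 - L1^2 - L2^2)/(2*L1*L2) = (0.944^2 - 0.88^2 - 0.62^2)/(2*0.88*0.62) = -0.2453

-0.2453


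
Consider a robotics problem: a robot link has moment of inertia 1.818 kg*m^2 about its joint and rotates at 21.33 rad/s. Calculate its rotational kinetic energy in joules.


KE = (1/2)*I*omega^2 = 0.5*1.818*21.33^2 = 413.5667

413.5667 J


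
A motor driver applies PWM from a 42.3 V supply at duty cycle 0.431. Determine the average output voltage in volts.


V_avg = V_supply * D = 42.3*0.431 = 18.2313

18.2313 V


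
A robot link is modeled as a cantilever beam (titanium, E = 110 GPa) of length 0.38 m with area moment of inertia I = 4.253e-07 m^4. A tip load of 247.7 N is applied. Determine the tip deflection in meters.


delta = F*L^3/(3*E*I) = 247.7*0.38^3/(3*1.100e+11*4.253e-07)
      = 13.5917944/140349 = 9.6843e-05

9.6843e-05 m


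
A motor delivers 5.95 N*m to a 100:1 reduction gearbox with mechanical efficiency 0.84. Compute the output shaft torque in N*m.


tau_out = tau_in * N * eta = 5.95 * 100 * 0.84 = 499.8000

499.8000 N*m


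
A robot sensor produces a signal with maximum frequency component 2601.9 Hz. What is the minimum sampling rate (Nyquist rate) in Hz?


f_s,min = 2*f_max = 2*2601.9 = 5203.8000

5203.8000 Hz


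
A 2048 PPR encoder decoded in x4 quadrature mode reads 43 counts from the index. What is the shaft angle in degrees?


angle = counts * 360 / (PPR*4) = 43 * 360 / 8192 = 1.8896

1.8896 degrees


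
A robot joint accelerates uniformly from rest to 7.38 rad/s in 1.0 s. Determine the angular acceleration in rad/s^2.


alpha = delta_omega / t = 7.38 / 1.0 = 7.3800

7.3800 rad/s^2


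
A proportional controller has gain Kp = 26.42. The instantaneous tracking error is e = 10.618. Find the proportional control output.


u_P = Kp * e = 26.42 * 10.618 = 280.5276

280.5276


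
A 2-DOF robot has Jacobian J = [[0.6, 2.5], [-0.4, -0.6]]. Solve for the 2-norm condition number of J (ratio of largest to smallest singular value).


JJ^T eigenvalues: trace(JJ^T) = 7.1300, det(JJ^T) = det(J)^2 = 0.40960000
s_max^2 = (7.1300 + sqrt(49.19850000))/2 = 7.07208212
s_min^2 = (7.1300 - sqrt(49.19850000))/2 = 0.05791788
kappa = s_max/s_min = sqrt(7.07208212/0.05791788) = 11.0501

11.0501


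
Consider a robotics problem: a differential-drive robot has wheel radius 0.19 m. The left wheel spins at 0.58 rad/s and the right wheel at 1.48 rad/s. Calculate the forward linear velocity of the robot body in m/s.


v = r*(wR + wL)/2 = 0.19*(1.48 + 0.58)/2 = 0.1957

0.1957 m/s


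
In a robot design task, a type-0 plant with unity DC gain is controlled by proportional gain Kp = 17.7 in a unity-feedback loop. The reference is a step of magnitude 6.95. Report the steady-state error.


e_ss = R/(1 + Kp) = 6.95/(1 + 17.7) = 6.95/18.7000 = 0.3717

0.3717


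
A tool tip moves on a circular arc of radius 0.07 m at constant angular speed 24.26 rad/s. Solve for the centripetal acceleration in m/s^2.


a_c = omega^2 * r = 24.26^2 * 0.07 = 41.1983

41.1983 m/s^2


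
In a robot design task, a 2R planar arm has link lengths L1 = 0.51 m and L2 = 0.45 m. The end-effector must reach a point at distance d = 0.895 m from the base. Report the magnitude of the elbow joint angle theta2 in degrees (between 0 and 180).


cos(th2) = (d^2 - L1^2 - L2^2)/(2*L1*L2) = (0.895^2 - 0.51^2 - 0.45^2)/(2*0.51*0.45) = 0.73730937
th2 = acos(0.73730937) = 42.4973 deg

42.4973 degrees


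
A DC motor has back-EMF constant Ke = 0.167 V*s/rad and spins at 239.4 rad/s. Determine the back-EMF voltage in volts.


V_emf = Ke * omega = 0.167*239.4 = 39.9798

39.9798 V


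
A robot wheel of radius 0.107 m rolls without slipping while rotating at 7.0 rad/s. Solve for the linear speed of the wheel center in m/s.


v = omega * r = 7.0 * 0.107 = 0.7490

0.7490 m/s


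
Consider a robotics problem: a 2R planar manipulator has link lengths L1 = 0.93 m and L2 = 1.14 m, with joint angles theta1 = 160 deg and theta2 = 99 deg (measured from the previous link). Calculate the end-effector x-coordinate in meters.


x = L1*cos(th1) + L2*cos(th1+th2) = 0.93*cos(160 deg) + 1.14*cos(259 deg) = -1.0914

-1.0914 m


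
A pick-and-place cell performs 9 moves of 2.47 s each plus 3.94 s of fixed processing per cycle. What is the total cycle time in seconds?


T = 9*2.47 + 3.94 = 26.1700

26.1700 s


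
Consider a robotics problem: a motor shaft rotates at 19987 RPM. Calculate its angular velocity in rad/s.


omega = 19987 * 2*pi/60 = 2093.0337

2093.0337 rad/s


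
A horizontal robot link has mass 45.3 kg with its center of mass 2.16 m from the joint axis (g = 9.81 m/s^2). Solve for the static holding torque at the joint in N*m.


tau = m*g*L = 45.3 * 9.81 * 2.16 = 959.8889

959.8889 N*m


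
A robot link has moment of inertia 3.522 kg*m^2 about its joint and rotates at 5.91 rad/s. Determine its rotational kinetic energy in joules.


KE = (1/2)*I*omega^2 = 0.5*3.522*5.91^2 = 61.5084

61.5084 J


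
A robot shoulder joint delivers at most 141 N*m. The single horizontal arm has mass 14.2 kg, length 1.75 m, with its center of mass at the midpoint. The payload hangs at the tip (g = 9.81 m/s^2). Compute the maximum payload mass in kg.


tau_arm = m_arm*g*(L/2) = 14.2*9.81*1.75/2 = 121.8892 N*m
tau_payload = tau_max - tau_arm = 141 - 121.8892 = 19.1108
m_payload = tau_payload / (g*L) = 19.1108 / (9.81*1.75) = 1.1132

1.1132 kg


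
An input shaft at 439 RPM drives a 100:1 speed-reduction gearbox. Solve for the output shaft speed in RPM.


omega_out = omega_in / N = 439 / 100 = 4.3900

4.3900 RPM


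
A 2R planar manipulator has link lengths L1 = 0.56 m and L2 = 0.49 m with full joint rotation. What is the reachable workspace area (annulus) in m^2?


r_max = L1 + L2 = 1.0500, r_min = |L1 - L2| = 0.0700
A = pi*(r_max^2 - r_min^2) = pi*(1.1025 - 0.0049) = 3.4482

3.4482 m^2


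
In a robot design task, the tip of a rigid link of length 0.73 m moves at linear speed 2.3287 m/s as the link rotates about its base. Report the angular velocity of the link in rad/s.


omega = v / L = 2.3287 / 0.73 = 3.1900

3.1900 rad/s


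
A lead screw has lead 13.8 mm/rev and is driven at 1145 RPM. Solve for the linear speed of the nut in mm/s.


v = lead * (RPM/60) = 13.8*1145/60 = 263.3500

263.3500 mm/s


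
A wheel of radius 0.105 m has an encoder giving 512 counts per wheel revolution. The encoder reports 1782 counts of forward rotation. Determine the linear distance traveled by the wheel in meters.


revs = 1782/512 = 3.480469
d = revs * 2*pi*r = 3.480469 * 2*pi*0.105 = 2.2962

2.2962 m


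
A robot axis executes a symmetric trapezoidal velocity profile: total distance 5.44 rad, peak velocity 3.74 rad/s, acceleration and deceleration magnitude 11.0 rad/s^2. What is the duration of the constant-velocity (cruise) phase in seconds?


t_acc = v/a = 0.340000 s, d_acc = v^2/(2a) = 0.635800 rad each
d_cruise = 5.44 - 2*0.635800 = 4.168400 rad
t_cruise = d_cruise/v = 4.168400/3.74 = 1.1145

1.1145 s


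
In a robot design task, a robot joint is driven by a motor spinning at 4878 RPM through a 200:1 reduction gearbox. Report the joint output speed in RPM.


omega_joint = omega_motor / N = 4878 / 200 = 24.3900

24.3900 RPM


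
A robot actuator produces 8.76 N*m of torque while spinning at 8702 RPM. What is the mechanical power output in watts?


omega = 8702 * 2*pi/60 = 911.271309 rad/s
P = tau * omega = 8.76 * 911.271309 = 7982.7367

7982.7367 W


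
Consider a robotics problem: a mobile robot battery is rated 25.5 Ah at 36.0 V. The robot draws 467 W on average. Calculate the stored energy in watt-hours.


E = capacity * V = 25.5*36.0 = 918.0000

918.0000 Wh


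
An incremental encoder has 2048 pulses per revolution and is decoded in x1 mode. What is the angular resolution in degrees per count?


resolution = 360 / (PPR * 1) = 360 / 2048 = 0.1758

0.1758 degrees


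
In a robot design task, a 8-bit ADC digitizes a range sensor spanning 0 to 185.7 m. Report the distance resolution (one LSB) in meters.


res = range / 2^n = 185.7/2^8 = 185.7/256 = 0.7254

0.7254 m


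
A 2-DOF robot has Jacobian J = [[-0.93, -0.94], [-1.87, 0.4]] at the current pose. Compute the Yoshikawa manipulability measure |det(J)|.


det(J) = -0.93*0.4 - (-0.94)*(-1.87) = -2.1298
|det(J)| = 2.1298

2.1298


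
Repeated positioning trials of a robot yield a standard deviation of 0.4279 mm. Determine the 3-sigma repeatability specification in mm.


repeatability = 3*sigma = 3*0.4279 = 1.2837

1.2837 mm
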